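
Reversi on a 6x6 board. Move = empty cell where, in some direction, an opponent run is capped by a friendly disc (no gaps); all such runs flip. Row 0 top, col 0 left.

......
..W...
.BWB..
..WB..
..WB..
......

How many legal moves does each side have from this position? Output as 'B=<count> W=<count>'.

Answer: B=6 W=8

Derivation:
-- B to move --
(0,1): flips 1 -> legal
(0,2): no bracket -> illegal
(0,3): flips 1 -> legal
(1,1): flips 1 -> legal
(1,3): no bracket -> illegal
(3,1): flips 1 -> legal
(4,1): flips 2 -> legal
(5,1): flips 1 -> legal
(5,2): no bracket -> illegal
(5,3): no bracket -> illegal
B mobility = 6
-- W to move --
(1,0): flips 1 -> legal
(1,1): no bracket -> illegal
(1,3): no bracket -> illegal
(1,4): flips 1 -> legal
(2,0): flips 1 -> legal
(2,4): flips 2 -> legal
(3,0): flips 1 -> legal
(3,1): no bracket -> illegal
(3,4): flips 2 -> legal
(4,4): flips 2 -> legal
(5,2): no bracket -> illegal
(5,3): no bracket -> illegal
(5,4): flips 1 -> legal
W mobility = 8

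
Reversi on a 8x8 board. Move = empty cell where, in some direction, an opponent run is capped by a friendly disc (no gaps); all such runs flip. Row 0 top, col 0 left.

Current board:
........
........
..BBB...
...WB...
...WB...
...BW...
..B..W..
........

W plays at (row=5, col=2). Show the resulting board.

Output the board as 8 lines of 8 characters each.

Answer: ........
........
..BBB...
...WB...
...WB...
..WWW...
..B..W..
........

Derivation:
Place W at (5,2); scan 8 dirs for brackets.
Dir NW: first cell '.' (not opp) -> no flip
Dir N: first cell '.' (not opp) -> no flip
Dir NE: first cell 'W' (not opp) -> no flip
Dir W: first cell '.' (not opp) -> no flip
Dir E: opp run (5,3) capped by W -> flip
Dir SW: first cell '.' (not opp) -> no flip
Dir S: opp run (6,2), next='.' -> no flip
Dir SE: first cell '.' (not opp) -> no flip
All flips: (5,3)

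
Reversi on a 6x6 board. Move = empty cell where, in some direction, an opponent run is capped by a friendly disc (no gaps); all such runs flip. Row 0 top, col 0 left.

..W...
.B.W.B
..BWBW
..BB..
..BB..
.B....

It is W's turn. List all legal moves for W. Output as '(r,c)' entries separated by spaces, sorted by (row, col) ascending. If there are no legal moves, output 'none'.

Answer: (0,5) (2,0) (2,1) (3,1) (3,5) (4,1) (5,3)

Derivation:
(0,0): no bracket -> illegal
(0,1): no bracket -> illegal
(0,4): no bracket -> illegal
(0,5): flips 1 -> legal
(1,0): no bracket -> illegal
(1,2): no bracket -> illegal
(1,4): no bracket -> illegal
(2,0): flips 1 -> legal
(2,1): flips 1 -> legal
(3,1): flips 1 -> legal
(3,4): no bracket -> illegal
(3,5): flips 1 -> legal
(4,0): no bracket -> illegal
(4,1): flips 1 -> legal
(4,4): no bracket -> illegal
(5,0): no bracket -> illegal
(5,2): no bracket -> illegal
(5,3): flips 2 -> legal
(5,4): no bracket -> illegal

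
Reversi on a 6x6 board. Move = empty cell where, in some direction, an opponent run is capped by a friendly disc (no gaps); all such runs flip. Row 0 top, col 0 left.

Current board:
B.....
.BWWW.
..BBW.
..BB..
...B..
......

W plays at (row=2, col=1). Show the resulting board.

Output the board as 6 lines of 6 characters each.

Answer: B.....
.BWWW.
.WWWW.
..BB..
...B..
......

Derivation:
Place W at (2,1); scan 8 dirs for brackets.
Dir NW: first cell '.' (not opp) -> no flip
Dir N: opp run (1,1), next='.' -> no flip
Dir NE: first cell 'W' (not opp) -> no flip
Dir W: first cell '.' (not opp) -> no flip
Dir E: opp run (2,2) (2,3) capped by W -> flip
Dir SW: first cell '.' (not opp) -> no flip
Dir S: first cell '.' (not opp) -> no flip
Dir SE: opp run (3,2) (4,3), next='.' -> no flip
All flips: (2,2) (2,3)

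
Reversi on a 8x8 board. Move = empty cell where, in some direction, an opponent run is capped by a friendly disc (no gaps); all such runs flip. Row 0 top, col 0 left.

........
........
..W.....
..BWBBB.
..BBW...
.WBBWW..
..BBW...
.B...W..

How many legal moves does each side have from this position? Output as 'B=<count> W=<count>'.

-- B to move --
(1,1): no bracket -> illegal
(1,2): flips 1 -> legal
(1,3): no bracket -> illegal
(2,1): no bracket -> illegal
(2,3): flips 1 -> legal
(2,4): flips 1 -> legal
(3,1): no bracket -> illegal
(4,0): flips 1 -> legal
(4,1): no bracket -> illegal
(4,5): flips 2 -> legal
(4,6): no bracket -> illegal
(5,0): flips 1 -> legal
(5,6): flips 2 -> legal
(6,0): flips 1 -> legal
(6,1): no bracket -> illegal
(6,5): flips 2 -> legal
(6,6): no bracket -> illegal
(7,3): no bracket -> illegal
(7,4): flips 3 -> legal
(7,6): no bracket -> illegal
B mobility = 10
-- W to move --
(2,1): flips 2 -> legal
(2,3): no bracket -> illegal
(2,4): flips 1 -> legal
(2,5): no bracket -> illegal
(2,6): flips 1 -> legal
(2,7): no bracket -> illegal
(3,1): flips 3 -> legal
(3,7): flips 3 -> legal
(4,1): flips 2 -> legal
(4,5): no bracket -> illegal
(4,6): no bracket -> illegal
(4,7): no bracket -> illegal
(6,0): no bracket -> illegal
(6,1): flips 2 -> legal
(7,0): no bracket -> illegal
(7,2): flips 5 -> legal
(7,3): flips 4 -> legal
(7,4): no bracket -> illegal
W mobility = 9

Answer: B=10 W=9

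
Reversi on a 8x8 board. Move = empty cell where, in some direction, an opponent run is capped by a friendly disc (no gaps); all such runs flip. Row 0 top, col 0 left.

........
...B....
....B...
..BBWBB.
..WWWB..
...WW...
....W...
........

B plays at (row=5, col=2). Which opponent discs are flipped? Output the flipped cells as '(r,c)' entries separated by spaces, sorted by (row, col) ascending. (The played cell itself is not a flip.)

Answer: (4,2)

Derivation:
Dir NW: first cell '.' (not opp) -> no flip
Dir N: opp run (4,2) capped by B -> flip
Dir NE: opp run (4,3) (3,4), next='.' -> no flip
Dir W: first cell '.' (not opp) -> no flip
Dir E: opp run (5,3) (5,4), next='.' -> no flip
Dir SW: first cell '.' (not opp) -> no flip
Dir S: first cell '.' (not opp) -> no flip
Dir SE: first cell '.' (not opp) -> no flip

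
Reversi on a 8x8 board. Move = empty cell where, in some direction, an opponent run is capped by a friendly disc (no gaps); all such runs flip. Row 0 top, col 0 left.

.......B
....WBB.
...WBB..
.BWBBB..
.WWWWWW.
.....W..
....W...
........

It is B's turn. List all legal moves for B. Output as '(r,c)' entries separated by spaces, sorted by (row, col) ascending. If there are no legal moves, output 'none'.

(0,3): flips 1 -> legal
(0,4): flips 1 -> legal
(0,5): no bracket -> illegal
(1,2): flips 1 -> legal
(1,3): flips 2 -> legal
(2,1): no bracket -> illegal
(2,2): flips 1 -> legal
(3,0): no bracket -> illegal
(3,6): no bracket -> illegal
(3,7): no bracket -> illegal
(4,0): no bracket -> illegal
(4,7): no bracket -> illegal
(5,0): no bracket -> illegal
(5,1): flips 2 -> legal
(5,2): flips 1 -> legal
(5,3): flips 3 -> legal
(5,4): flips 1 -> legal
(5,6): flips 1 -> legal
(5,7): flips 1 -> legal
(6,3): no bracket -> illegal
(6,5): flips 2 -> legal
(6,6): flips 2 -> legal
(7,3): no bracket -> illegal
(7,4): no bracket -> illegal
(7,5): no bracket -> illegal

Answer: (0,3) (0,4) (1,2) (1,3) (2,2) (5,1) (5,2) (5,3) (5,4) (5,6) (5,7) (6,5) (6,6)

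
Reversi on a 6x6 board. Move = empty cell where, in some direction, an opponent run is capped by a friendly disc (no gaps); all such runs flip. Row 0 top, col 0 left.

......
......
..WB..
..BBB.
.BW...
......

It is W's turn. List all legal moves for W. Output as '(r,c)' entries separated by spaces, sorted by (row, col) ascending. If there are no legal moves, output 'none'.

(1,2): no bracket -> illegal
(1,3): no bracket -> illegal
(1,4): no bracket -> illegal
(2,1): no bracket -> illegal
(2,4): flips 2 -> legal
(2,5): no bracket -> illegal
(3,0): no bracket -> illegal
(3,1): no bracket -> illegal
(3,5): no bracket -> illegal
(4,0): flips 1 -> legal
(4,3): no bracket -> illegal
(4,4): flips 1 -> legal
(4,5): no bracket -> illegal
(5,0): no bracket -> illegal
(5,1): no bracket -> illegal
(5,2): no bracket -> illegal

Answer: (2,4) (4,0) (4,4)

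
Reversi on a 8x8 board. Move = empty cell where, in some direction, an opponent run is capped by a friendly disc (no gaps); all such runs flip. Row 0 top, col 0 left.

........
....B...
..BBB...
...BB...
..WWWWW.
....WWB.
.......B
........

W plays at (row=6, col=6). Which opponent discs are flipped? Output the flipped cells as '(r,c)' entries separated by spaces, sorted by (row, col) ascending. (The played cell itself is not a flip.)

Dir NW: first cell 'W' (not opp) -> no flip
Dir N: opp run (5,6) capped by W -> flip
Dir NE: first cell '.' (not opp) -> no flip
Dir W: first cell '.' (not opp) -> no flip
Dir E: opp run (6,7), next=edge -> no flip
Dir SW: first cell '.' (not opp) -> no flip
Dir S: first cell '.' (not opp) -> no flip
Dir SE: first cell '.' (not opp) -> no flip

Answer: (5,6)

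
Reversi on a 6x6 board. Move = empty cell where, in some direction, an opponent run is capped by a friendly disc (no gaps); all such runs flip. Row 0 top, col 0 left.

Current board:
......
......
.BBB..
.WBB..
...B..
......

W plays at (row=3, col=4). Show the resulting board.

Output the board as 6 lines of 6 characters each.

Place W at (3,4); scan 8 dirs for brackets.
Dir NW: opp run (2,3), next='.' -> no flip
Dir N: first cell '.' (not opp) -> no flip
Dir NE: first cell '.' (not opp) -> no flip
Dir W: opp run (3,3) (3,2) capped by W -> flip
Dir E: first cell '.' (not opp) -> no flip
Dir SW: opp run (4,3), next='.' -> no flip
Dir S: first cell '.' (not opp) -> no flip
Dir SE: first cell '.' (not opp) -> no flip
All flips: (3,2) (3,3)

Answer: ......
......
.BBB..
.WWWW.
...B..
......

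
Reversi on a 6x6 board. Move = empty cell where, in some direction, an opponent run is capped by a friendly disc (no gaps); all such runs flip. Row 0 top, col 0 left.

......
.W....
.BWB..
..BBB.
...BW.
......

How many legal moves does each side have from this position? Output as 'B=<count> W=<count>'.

-- B to move --
(0,0): flips 2 -> legal
(0,1): flips 1 -> legal
(0,2): no bracket -> illegal
(1,0): no bracket -> illegal
(1,2): flips 1 -> legal
(1,3): no bracket -> illegal
(2,0): no bracket -> illegal
(3,1): no bracket -> illegal
(3,5): no bracket -> illegal
(4,5): flips 1 -> legal
(5,3): no bracket -> illegal
(5,4): flips 1 -> legal
(5,5): flips 1 -> legal
B mobility = 6
-- W to move --
(1,0): no bracket -> illegal
(1,2): no bracket -> illegal
(1,3): no bracket -> illegal
(1,4): no bracket -> illegal
(2,0): flips 1 -> legal
(2,4): flips 2 -> legal
(2,5): no bracket -> illegal
(3,0): no bracket -> illegal
(3,1): flips 1 -> legal
(3,5): no bracket -> illegal
(4,1): no bracket -> illegal
(4,2): flips 2 -> legal
(4,5): no bracket -> illegal
(5,2): no bracket -> illegal
(5,3): no bracket -> illegal
(5,4): no bracket -> illegal
W mobility = 4

Answer: B=6 W=4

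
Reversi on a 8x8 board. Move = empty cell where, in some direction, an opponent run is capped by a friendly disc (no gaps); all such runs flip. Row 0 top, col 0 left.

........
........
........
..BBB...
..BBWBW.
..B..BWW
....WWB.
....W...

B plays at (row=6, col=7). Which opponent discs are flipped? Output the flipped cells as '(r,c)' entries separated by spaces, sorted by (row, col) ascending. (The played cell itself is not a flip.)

Answer: (5,6)

Derivation:
Dir NW: opp run (5,6) capped by B -> flip
Dir N: opp run (5,7), next='.' -> no flip
Dir NE: edge -> no flip
Dir W: first cell 'B' (not opp) -> no flip
Dir E: edge -> no flip
Dir SW: first cell '.' (not opp) -> no flip
Dir S: first cell '.' (not opp) -> no flip
Dir SE: edge -> no flip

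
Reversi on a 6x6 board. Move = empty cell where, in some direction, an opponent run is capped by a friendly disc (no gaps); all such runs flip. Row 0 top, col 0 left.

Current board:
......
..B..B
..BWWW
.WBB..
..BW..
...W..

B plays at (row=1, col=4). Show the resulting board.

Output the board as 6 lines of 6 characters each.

Answer: ......
..B.BB
..BBWW
.WBB..
..BW..
...W..

Derivation:
Place B at (1,4); scan 8 dirs for brackets.
Dir NW: first cell '.' (not opp) -> no flip
Dir N: first cell '.' (not opp) -> no flip
Dir NE: first cell '.' (not opp) -> no flip
Dir W: first cell '.' (not opp) -> no flip
Dir E: first cell 'B' (not opp) -> no flip
Dir SW: opp run (2,3) capped by B -> flip
Dir S: opp run (2,4), next='.' -> no flip
Dir SE: opp run (2,5), next=edge -> no flip
All flips: (2,3)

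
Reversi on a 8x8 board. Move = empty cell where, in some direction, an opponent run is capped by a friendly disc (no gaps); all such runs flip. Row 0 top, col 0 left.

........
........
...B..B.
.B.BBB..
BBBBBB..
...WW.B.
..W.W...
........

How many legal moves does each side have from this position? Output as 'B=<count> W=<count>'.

Answer: B=5 W=6

Derivation:
-- B to move --
(5,1): no bracket -> illegal
(5,2): no bracket -> illegal
(5,5): no bracket -> illegal
(6,1): no bracket -> illegal
(6,3): flips 2 -> legal
(6,5): flips 1 -> legal
(7,1): flips 2 -> legal
(7,2): no bracket -> illegal
(7,3): no bracket -> illegal
(7,4): flips 2 -> legal
(7,5): flips 2 -> legal
B mobility = 5
-- W to move --
(1,2): no bracket -> illegal
(1,3): flips 3 -> legal
(1,4): no bracket -> illegal
(1,5): no bracket -> illegal
(1,6): no bracket -> illegal
(1,7): flips 3 -> legal
(2,0): flips 2 -> legal
(2,1): no bracket -> illegal
(2,2): no bracket -> illegal
(2,4): flips 2 -> legal
(2,5): no bracket -> illegal
(2,7): no bracket -> illegal
(3,0): no bracket -> illegal
(3,2): flips 1 -> legal
(3,6): flips 1 -> legal
(3,7): no bracket -> illegal
(4,6): no bracket -> illegal
(4,7): no bracket -> illegal
(5,0): no bracket -> illegal
(5,1): no bracket -> illegal
(5,2): no bracket -> illegal
(5,5): no bracket -> illegal
(5,7): no bracket -> illegal
(6,5): no bracket -> illegal
(6,6): no bracket -> illegal
(6,7): no bracket -> illegal
W mobility = 6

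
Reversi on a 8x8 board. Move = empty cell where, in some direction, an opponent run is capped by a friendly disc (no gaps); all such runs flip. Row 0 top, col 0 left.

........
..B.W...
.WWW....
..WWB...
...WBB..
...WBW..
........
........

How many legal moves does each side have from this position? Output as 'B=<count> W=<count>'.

-- B to move --
(0,3): no bracket -> illegal
(0,4): no bracket -> illegal
(0,5): no bracket -> illegal
(1,0): flips 3 -> legal
(1,1): flips 2 -> legal
(1,3): no bracket -> illegal
(1,5): no bracket -> illegal
(2,0): no bracket -> illegal
(2,4): no bracket -> illegal
(2,5): no bracket -> illegal
(3,0): flips 1 -> legal
(3,1): flips 2 -> legal
(4,1): no bracket -> illegal
(4,2): flips 3 -> legal
(4,6): no bracket -> illegal
(5,2): flips 2 -> legal
(5,6): flips 1 -> legal
(6,2): flips 1 -> legal
(6,3): no bracket -> illegal
(6,4): no bracket -> illegal
(6,5): flips 1 -> legal
(6,6): flips 1 -> legal
B mobility = 10
-- W to move --
(0,1): flips 1 -> legal
(0,2): flips 1 -> legal
(0,3): flips 1 -> legal
(1,1): no bracket -> illegal
(1,3): no bracket -> illegal
(2,4): no bracket -> illegal
(2,5): flips 1 -> legal
(3,5): flips 3 -> legal
(3,6): no bracket -> illegal
(4,6): flips 2 -> legal
(5,6): flips 2 -> legal
(6,3): no bracket -> illegal
(6,4): no bracket -> illegal
(6,5): flips 1 -> legal
W mobility = 8

Answer: B=10 W=8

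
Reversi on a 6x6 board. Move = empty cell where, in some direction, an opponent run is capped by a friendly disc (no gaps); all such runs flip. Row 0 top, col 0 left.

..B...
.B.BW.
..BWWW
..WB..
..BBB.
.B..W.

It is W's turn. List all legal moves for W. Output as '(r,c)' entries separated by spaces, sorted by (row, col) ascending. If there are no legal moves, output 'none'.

(0,0): no bracket -> illegal
(0,1): no bracket -> illegal
(0,3): flips 1 -> legal
(0,4): no bracket -> illegal
(1,0): no bracket -> illegal
(1,2): flips 2 -> legal
(2,0): no bracket -> illegal
(2,1): flips 1 -> legal
(3,1): no bracket -> illegal
(3,4): flips 2 -> legal
(3,5): no bracket -> illegal
(4,0): no bracket -> illegal
(4,1): no bracket -> illegal
(4,5): no bracket -> illegal
(5,0): no bracket -> illegal
(5,2): flips 1 -> legal
(5,3): flips 2 -> legal
(5,5): no bracket -> illegal

Answer: (0,3) (1,2) (2,1) (3,4) (5,2) (5,3)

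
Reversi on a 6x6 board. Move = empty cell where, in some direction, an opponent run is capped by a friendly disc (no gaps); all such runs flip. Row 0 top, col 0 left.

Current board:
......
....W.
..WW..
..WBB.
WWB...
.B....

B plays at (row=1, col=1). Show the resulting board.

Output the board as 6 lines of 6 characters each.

Answer: ......
.B..W.
..BW..
..WBB.
WWB...
.B....

Derivation:
Place B at (1,1); scan 8 dirs for brackets.
Dir NW: first cell '.' (not opp) -> no flip
Dir N: first cell '.' (not opp) -> no flip
Dir NE: first cell '.' (not opp) -> no flip
Dir W: first cell '.' (not opp) -> no flip
Dir E: first cell '.' (not opp) -> no flip
Dir SW: first cell '.' (not opp) -> no flip
Dir S: first cell '.' (not opp) -> no flip
Dir SE: opp run (2,2) capped by B -> flip
All flips: (2,2)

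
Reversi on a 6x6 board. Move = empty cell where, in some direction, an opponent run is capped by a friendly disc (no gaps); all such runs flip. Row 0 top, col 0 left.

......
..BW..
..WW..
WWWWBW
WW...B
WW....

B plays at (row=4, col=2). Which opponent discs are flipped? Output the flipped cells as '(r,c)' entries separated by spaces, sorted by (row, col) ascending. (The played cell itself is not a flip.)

Dir NW: opp run (3,1), next='.' -> no flip
Dir N: opp run (3,2) (2,2) capped by B -> flip
Dir NE: opp run (3,3), next='.' -> no flip
Dir W: opp run (4,1) (4,0), next=edge -> no flip
Dir E: first cell '.' (not opp) -> no flip
Dir SW: opp run (5,1), next=edge -> no flip
Dir S: first cell '.' (not opp) -> no flip
Dir SE: first cell '.' (not opp) -> no flip

Answer: (2,2) (3,2)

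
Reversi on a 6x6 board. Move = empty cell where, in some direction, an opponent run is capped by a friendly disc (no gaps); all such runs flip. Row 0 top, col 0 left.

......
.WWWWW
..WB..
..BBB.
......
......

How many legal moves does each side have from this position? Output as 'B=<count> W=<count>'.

Answer: B=6 W=6

Derivation:
-- B to move --
(0,0): flips 2 -> legal
(0,1): flips 1 -> legal
(0,2): flips 2 -> legal
(0,3): flips 1 -> legal
(0,4): no bracket -> illegal
(0,5): flips 1 -> legal
(1,0): no bracket -> illegal
(2,0): no bracket -> illegal
(2,1): flips 1 -> legal
(2,4): no bracket -> illegal
(2,5): no bracket -> illegal
(3,1): no bracket -> illegal
B mobility = 6
-- W to move --
(2,1): no bracket -> illegal
(2,4): flips 1 -> legal
(2,5): no bracket -> illegal
(3,1): no bracket -> illegal
(3,5): no bracket -> illegal
(4,1): flips 2 -> legal
(4,2): flips 1 -> legal
(4,3): flips 2 -> legal
(4,4): flips 1 -> legal
(4,5): flips 2 -> legal
W mobility = 6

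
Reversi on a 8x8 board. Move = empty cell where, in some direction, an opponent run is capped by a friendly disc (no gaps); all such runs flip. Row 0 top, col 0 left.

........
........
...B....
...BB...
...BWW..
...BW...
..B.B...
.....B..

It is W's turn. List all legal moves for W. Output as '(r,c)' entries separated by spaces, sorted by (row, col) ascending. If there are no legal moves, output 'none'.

Answer: (1,2) (2,2) (2,4) (3,2) (4,2) (5,2) (7,1) (7,4)

Derivation:
(1,2): flips 2 -> legal
(1,3): no bracket -> illegal
(1,4): no bracket -> illegal
(2,2): flips 1 -> legal
(2,4): flips 1 -> legal
(2,5): no bracket -> illegal
(3,2): flips 1 -> legal
(3,5): no bracket -> illegal
(4,2): flips 1 -> legal
(5,1): no bracket -> illegal
(5,2): flips 1 -> legal
(5,5): no bracket -> illegal
(6,1): no bracket -> illegal
(6,3): no bracket -> illegal
(6,5): no bracket -> illegal
(6,6): no bracket -> illegal
(7,1): flips 2 -> legal
(7,2): no bracket -> illegal
(7,3): no bracket -> illegal
(7,4): flips 1 -> legal
(7,6): no bracket -> illegal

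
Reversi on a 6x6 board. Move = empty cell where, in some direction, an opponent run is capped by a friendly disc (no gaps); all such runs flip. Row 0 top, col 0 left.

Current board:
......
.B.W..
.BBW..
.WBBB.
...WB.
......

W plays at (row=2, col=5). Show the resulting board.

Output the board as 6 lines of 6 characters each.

Place W at (2,5); scan 8 dirs for brackets.
Dir NW: first cell '.' (not opp) -> no flip
Dir N: first cell '.' (not opp) -> no flip
Dir NE: edge -> no flip
Dir W: first cell '.' (not opp) -> no flip
Dir E: edge -> no flip
Dir SW: opp run (3,4) capped by W -> flip
Dir S: first cell '.' (not opp) -> no flip
Dir SE: edge -> no flip
All flips: (3,4)

Answer: ......
.B.W..
.BBW.W
.WBBW.
...WB.
......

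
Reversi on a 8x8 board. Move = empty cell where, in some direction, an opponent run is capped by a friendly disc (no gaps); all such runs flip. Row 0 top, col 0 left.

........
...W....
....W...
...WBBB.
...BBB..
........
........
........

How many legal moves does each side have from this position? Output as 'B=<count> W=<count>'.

Answer: B=5 W=5

Derivation:
-- B to move --
(0,2): flips 2 -> legal
(0,3): no bracket -> illegal
(0,4): no bracket -> illegal
(1,2): no bracket -> illegal
(1,4): flips 1 -> legal
(1,5): no bracket -> illegal
(2,2): flips 1 -> legal
(2,3): flips 1 -> legal
(2,5): no bracket -> illegal
(3,2): flips 1 -> legal
(4,2): no bracket -> illegal
B mobility = 5
-- W to move --
(2,3): no bracket -> illegal
(2,5): no bracket -> illegal
(2,6): no bracket -> illegal
(2,7): no bracket -> illegal
(3,2): no bracket -> illegal
(3,7): flips 3 -> legal
(4,2): no bracket -> illegal
(4,6): flips 1 -> legal
(4,7): no bracket -> illegal
(5,2): no bracket -> illegal
(5,3): flips 1 -> legal
(5,4): flips 2 -> legal
(5,5): flips 1 -> legal
(5,6): no bracket -> illegal
W mobility = 5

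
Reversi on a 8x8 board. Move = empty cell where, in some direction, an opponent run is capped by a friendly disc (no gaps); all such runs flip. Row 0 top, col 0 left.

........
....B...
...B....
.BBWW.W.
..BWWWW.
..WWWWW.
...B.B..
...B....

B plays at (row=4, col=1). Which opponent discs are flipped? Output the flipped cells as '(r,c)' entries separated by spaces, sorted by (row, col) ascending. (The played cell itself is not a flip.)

Answer: (5,2)

Derivation:
Dir NW: first cell '.' (not opp) -> no flip
Dir N: first cell 'B' (not opp) -> no flip
Dir NE: first cell 'B' (not opp) -> no flip
Dir W: first cell '.' (not opp) -> no flip
Dir E: first cell 'B' (not opp) -> no flip
Dir SW: first cell '.' (not opp) -> no flip
Dir S: first cell '.' (not opp) -> no flip
Dir SE: opp run (5,2) capped by B -> flip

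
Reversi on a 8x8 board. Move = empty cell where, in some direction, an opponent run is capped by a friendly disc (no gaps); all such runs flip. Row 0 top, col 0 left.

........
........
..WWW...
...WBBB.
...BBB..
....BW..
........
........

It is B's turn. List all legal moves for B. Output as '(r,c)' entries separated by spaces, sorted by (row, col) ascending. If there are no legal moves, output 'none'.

Answer: (1,1) (1,2) (1,3) (1,4) (3,2) (5,6) (6,5) (6,6)

Derivation:
(1,1): flips 2 -> legal
(1,2): flips 1 -> legal
(1,3): flips 3 -> legal
(1,4): flips 1 -> legal
(1,5): no bracket -> illegal
(2,1): no bracket -> illegal
(2,5): no bracket -> illegal
(3,1): no bracket -> illegal
(3,2): flips 1 -> legal
(4,2): no bracket -> illegal
(4,6): no bracket -> illegal
(5,6): flips 1 -> legal
(6,4): no bracket -> illegal
(6,5): flips 1 -> legal
(6,6): flips 1 -> legal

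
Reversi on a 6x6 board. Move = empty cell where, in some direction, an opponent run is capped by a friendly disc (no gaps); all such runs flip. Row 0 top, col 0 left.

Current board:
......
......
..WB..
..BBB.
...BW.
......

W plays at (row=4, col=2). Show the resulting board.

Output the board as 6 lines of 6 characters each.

Place W at (4,2); scan 8 dirs for brackets.
Dir NW: first cell '.' (not opp) -> no flip
Dir N: opp run (3,2) capped by W -> flip
Dir NE: opp run (3,3), next='.' -> no flip
Dir W: first cell '.' (not opp) -> no flip
Dir E: opp run (4,3) capped by W -> flip
Dir SW: first cell '.' (not opp) -> no flip
Dir S: first cell '.' (not opp) -> no flip
Dir SE: first cell '.' (not opp) -> no flip
All flips: (3,2) (4,3)

Answer: ......
......
..WB..
..WBB.
..WWW.
......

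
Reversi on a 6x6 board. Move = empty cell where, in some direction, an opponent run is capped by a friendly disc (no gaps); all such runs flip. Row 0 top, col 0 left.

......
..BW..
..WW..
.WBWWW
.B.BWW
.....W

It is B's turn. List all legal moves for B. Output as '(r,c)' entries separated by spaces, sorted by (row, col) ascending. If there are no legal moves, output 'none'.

Answer: (0,3) (1,4) (2,1) (2,5) (3,0)

Derivation:
(0,2): no bracket -> illegal
(0,3): flips 3 -> legal
(0,4): no bracket -> illegal
(1,1): no bracket -> illegal
(1,4): flips 2 -> legal
(2,0): no bracket -> illegal
(2,1): flips 1 -> legal
(2,4): no bracket -> illegal
(2,5): flips 1 -> legal
(3,0): flips 1 -> legal
(4,0): no bracket -> illegal
(4,2): no bracket -> illegal
(5,3): no bracket -> illegal
(5,4): no bracket -> illegal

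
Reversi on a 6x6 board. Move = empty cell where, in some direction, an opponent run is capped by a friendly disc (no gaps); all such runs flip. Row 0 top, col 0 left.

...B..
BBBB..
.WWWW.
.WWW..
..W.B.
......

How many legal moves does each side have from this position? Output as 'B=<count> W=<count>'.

Answer: B=7 W=5

Derivation:
-- B to move --
(1,4): no bracket -> illegal
(1,5): no bracket -> illegal
(2,0): no bracket -> illegal
(2,5): no bracket -> illegal
(3,0): flips 1 -> legal
(3,4): flips 1 -> legal
(3,5): flips 1 -> legal
(4,0): flips 2 -> legal
(4,1): flips 2 -> legal
(4,3): flips 4 -> legal
(5,1): no bracket -> illegal
(5,2): flips 3 -> legal
(5,3): no bracket -> illegal
B mobility = 7
-- W to move --
(0,0): flips 1 -> legal
(0,1): flips 2 -> legal
(0,2): flips 2 -> legal
(0,4): flips 1 -> legal
(1,4): no bracket -> illegal
(2,0): no bracket -> illegal
(3,4): no bracket -> illegal
(3,5): no bracket -> illegal
(4,3): no bracket -> illegal
(4,5): no bracket -> illegal
(5,3): no bracket -> illegal
(5,4): no bracket -> illegal
(5,5): flips 1 -> legal
W mobility = 5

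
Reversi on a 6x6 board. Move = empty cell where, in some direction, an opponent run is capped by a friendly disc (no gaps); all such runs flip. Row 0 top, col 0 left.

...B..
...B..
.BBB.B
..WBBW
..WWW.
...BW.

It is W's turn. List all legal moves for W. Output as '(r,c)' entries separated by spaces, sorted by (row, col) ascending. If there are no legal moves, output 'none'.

Answer: (1,0) (1,1) (1,2) (1,4) (1,5) (2,4) (5,2)

Derivation:
(0,2): no bracket -> illegal
(0,4): no bracket -> illegal
(1,0): flips 1 -> legal
(1,1): flips 2 -> legal
(1,2): flips 1 -> legal
(1,4): flips 1 -> legal
(1,5): flips 1 -> legal
(2,0): no bracket -> illegal
(2,4): flips 2 -> legal
(3,0): no bracket -> illegal
(3,1): no bracket -> illegal
(4,5): no bracket -> illegal
(5,2): flips 1 -> legal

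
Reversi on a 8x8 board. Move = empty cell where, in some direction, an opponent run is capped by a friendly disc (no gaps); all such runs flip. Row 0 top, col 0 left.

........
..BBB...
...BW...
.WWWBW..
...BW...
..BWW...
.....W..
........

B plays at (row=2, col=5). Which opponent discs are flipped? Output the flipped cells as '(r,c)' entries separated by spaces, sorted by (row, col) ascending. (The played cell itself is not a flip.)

Answer: (2,4)

Derivation:
Dir NW: first cell 'B' (not opp) -> no flip
Dir N: first cell '.' (not opp) -> no flip
Dir NE: first cell '.' (not opp) -> no flip
Dir W: opp run (2,4) capped by B -> flip
Dir E: first cell '.' (not opp) -> no flip
Dir SW: first cell 'B' (not opp) -> no flip
Dir S: opp run (3,5), next='.' -> no flip
Dir SE: first cell '.' (not opp) -> no flip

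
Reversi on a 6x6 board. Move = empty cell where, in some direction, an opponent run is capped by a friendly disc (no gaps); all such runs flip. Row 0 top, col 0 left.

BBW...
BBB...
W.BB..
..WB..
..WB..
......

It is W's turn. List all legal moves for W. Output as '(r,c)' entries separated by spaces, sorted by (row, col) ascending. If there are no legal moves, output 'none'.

Answer: (1,4) (2,4) (3,4) (4,4) (5,4)

Derivation:
(0,3): no bracket -> illegal
(1,3): no bracket -> illegal
(1,4): flips 1 -> legal
(2,1): no bracket -> illegal
(2,4): flips 1 -> legal
(3,1): no bracket -> illegal
(3,4): flips 1 -> legal
(4,4): flips 1 -> legal
(5,2): no bracket -> illegal
(5,3): no bracket -> illegal
(5,4): flips 1 -> legal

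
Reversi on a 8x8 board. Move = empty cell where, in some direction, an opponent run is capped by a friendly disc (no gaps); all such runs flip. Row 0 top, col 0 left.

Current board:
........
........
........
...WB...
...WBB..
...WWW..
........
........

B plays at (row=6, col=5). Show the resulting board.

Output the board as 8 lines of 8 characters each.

Place B at (6,5); scan 8 dirs for brackets.
Dir NW: opp run (5,4) (4,3), next='.' -> no flip
Dir N: opp run (5,5) capped by B -> flip
Dir NE: first cell '.' (not opp) -> no flip
Dir W: first cell '.' (not opp) -> no flip
Dir E: first cell '.' (not opp) -> no flip
Dir SW: first cell '.' (not opp) -> no flip
Dir S: first cell '.' (not opp) -> no flip
Dir SE: first cell '.' (not opp) -> no flip
All flips: (5,5)

Answer: ........
........
........
...WB...
...WBB..
...WWB..
.....B..
........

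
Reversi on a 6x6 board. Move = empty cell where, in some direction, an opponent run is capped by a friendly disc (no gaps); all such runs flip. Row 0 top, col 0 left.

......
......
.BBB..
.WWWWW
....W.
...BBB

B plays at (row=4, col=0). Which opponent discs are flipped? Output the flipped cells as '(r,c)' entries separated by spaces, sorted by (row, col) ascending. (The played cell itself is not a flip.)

Answer: (3,1)

Derivation:
Dir NW: edge -> no flip
Dir N: first cell '.' (not opp) -> no flip
Dir NE: opp run (3,1) capped by B -> flip
Dir W: edge -> no flip
Dir E: first cell '.' (not opp) -> no flip
Dir SW: edge -> no flip
Dir S: first cell '.' (not opp) -> no flip
Dir SE: first cell '.' (not opp) -> no flip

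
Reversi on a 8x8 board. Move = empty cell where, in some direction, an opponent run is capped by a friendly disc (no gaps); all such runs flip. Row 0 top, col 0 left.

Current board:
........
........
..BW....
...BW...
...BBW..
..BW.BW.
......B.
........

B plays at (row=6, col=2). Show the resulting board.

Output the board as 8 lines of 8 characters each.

Answer: ........
........
..BW....
...BW...
...BBW..
..BB.BW.
..B...B.
........

Derivation:
Place B at (6,2); scan 8 dirs for brackets.
Dir NW: first cell '.' (not opp) -> no flip
Dir N: first cell 'B' (not opp) -> no flip
Dir NE: opp run (5,3) capped by B -> flip
Dir W: first cell '.' (not opp) -> no flip
Dir E: first cell '.' (not opp) -> no flip
Dir SW: first cell '.' (not opp) -> no flip
Dir S: first cell '.' (not opp) -> no flip
Dir SE: first cell '.' (not opp) -> no flip
All flips: (5,3)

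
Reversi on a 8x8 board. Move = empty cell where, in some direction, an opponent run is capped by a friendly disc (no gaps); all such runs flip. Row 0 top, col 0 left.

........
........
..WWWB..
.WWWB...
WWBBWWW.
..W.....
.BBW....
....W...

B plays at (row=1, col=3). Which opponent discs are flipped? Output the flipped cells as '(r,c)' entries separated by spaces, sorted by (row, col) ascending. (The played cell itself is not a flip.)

Answer: (2,3) (3,3)

Derivation:
Dir NW: first cell '.' (not opp) -> no flip
Dir N: first cell '.' (not opp) -> no flip
Dir NE: first cell '.' (not opp) -> no flip
Dir W: first cell '.' (not opp) -> no flip
Dir E: first cell '.' (not opp) -> no flip
Dir SW: opp run (2,2) (3,1) (4,0), next=edge -> no flip
Dir S: opp run (2,3) (3,3) capped by B -> flip
Dir SE: opp run (2,4), next='.' -> no flip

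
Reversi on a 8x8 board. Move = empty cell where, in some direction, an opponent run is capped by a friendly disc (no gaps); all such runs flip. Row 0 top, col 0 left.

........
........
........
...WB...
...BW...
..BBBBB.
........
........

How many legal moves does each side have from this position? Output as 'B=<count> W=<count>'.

Answer: B=5 W=7

Derivation:
-- B to move --
(2,2): flips 2 -> legal
(2,3): flips 1 -> legal
(2,4): no bracket -> illegal
(3,2): flips 1 -> legal
(3,5): flips 1 -> legal
(4,2): no bracket -> illegal
(4,5): flips 1 -> legal
B mobility = 5
-- W to move --
(2,3): no bracket -> illegal
(2,4): flips 1 -> legal
(2,5): no bracket -> illegal
(3,2): no bracket -> illegal
(3,5): flips 1 -> legal
(4,1): no bracket -> illegal
(4,2): flips 1 -> legal
(4,5): no bracket -> illegal
(4,6): no bracket -> illegal
(4,7): no bracket -> illegal
(5,1): no bracket -> illegal
(5,7): no bracket -> illegal
(6,1): no bracket -> illegal
(6,2): flips 1 -> legal
(6,3): flips 2 -> legal
(6,4): flips 1 -> legal
(6,5): no bracket -> illegal
(6,6): flips 1 -> legal
(6,7): no bracket -> illegal
W mobility = 7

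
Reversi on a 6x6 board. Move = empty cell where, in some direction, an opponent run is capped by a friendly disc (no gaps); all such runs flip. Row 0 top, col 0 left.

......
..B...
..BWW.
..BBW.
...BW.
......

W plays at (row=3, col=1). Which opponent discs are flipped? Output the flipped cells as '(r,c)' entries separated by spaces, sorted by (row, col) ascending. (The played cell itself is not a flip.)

Answer: (3,2) (3,3)

Derivation:
Dir NW: first cell '.' (not opp) -> no flip
Dir N: first cell '.' (not opp) -> no flip
Dir NE: opp run (2,2), next='.' -> no flip
Dir W: first cell '.' (not opp) -> no flip
Dir E: opp run (3,2) (3,3) capped by W -> flip
Dir SW: first cell '.' (not opp) -> no flip
Dir S: first cell '.' (not opp) -> no flip
Dir SE: first cell '.' (not opp) -> no flip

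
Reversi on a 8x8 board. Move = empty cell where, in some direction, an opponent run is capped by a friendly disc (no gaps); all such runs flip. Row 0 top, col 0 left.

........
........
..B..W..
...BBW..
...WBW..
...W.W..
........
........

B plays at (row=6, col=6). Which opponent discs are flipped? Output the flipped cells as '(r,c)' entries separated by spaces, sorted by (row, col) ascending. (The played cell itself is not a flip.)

Dir NW: opp run (5,5) capped by B -> flip
Dir N: first cell '.' (not opp) -> no flip
Dir NE: first cell '.' (not opp) -> no flip
Dir W: first cell '.' (not opp) -> no flip
Dir E: first cell '.' (not opp) -> no flip
Dir SW: first cell '.' (not opp) -> no flip
Dir S: first cell '.' (not opp) -> no flip
Dir SE: first cell '.' (not opp) -> no flip

Answer: (5,5)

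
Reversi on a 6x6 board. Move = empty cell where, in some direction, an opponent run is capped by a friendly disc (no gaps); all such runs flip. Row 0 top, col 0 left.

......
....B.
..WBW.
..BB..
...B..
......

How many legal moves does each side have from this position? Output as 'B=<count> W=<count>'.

-- B to move --
(1,1): flips 1 -> legal
(1,2): flips 1 -> legal
(1,3): no bracket -> illegal
(1,5): flips 1 -> legal
(2,1): flips 1 -> legal
(2,5): flips 1 -> legal
(3,1): no bracket -> illegal
(3,4): flips 1 -> legal
(3,5): no bracket -> illegal
B mobility = 6
-- W to move --
(0,3): no bracket -> illegal
(0,4): flips 1 -> legal
(0,5): no bracket -> illegal
(1,2): no bracket -> illegal
(1,3): no bracket -> illegal
(1,5): no bracket -> illegal
(2,1): no bracket -> illegal
(2,5): no bracket -> illegal
(3,1): no bracket -> illegal
(3,4): no bracket -> illegal
(4,1): no bracket -> illegal
(4,2): flips 2 -> legal
(4,4): flips 1 -> legal
(5,2): no bracket -> illegal
(5,3): no bracket -> illegal
(5,4): no bracket -> illegal
W mobility = 3

Answer: B=6 W=3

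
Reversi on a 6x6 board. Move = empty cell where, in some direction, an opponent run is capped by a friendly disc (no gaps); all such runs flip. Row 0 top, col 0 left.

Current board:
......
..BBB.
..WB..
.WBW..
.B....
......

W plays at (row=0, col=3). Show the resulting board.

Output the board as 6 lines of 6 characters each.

Place W at (0,3); scan 8 dirs for brackets.
Dir NW: edge -> no flip
Dir N: edge -> no flip
Dir NE: edge -> no flip
Dir W: first cell '.' (not opp) -> no flip
Dir E: first cell '.' (not opp) -> no flip
Dir SW: opp run (1,2), next='.' -> no flip
Dir S: opp run (1,3) (2,3) capped by W -> flip
Dir SE: opp run (1,4), next='.' -> no flip
All flips: (1,3) (2,3)

Answer: ...W..
..BWB.
..WW..
.WBW..
.B....
......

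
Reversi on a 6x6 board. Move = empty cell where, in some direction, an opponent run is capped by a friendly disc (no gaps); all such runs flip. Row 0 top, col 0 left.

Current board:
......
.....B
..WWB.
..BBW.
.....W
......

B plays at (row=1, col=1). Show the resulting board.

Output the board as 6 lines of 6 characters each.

Answer: ......
.B...B
..BWB.
..BBW.
.....W
......

Derivation:
Place B at (1,1); scan 8 dirs for brackets.
Dir NW: first cell '.' (not opp) -> no flip
Dir N: first cell '.' (not opp) -> no flip
Dir NE: first cell '.' (not opp) -> no flip
Dir W: first cell '.' (not opp) -> no flip
Dir E: first cell '.' (not opp) -> no flip
Dir SW: first cell '.' (not opp) -> no flip
Dir S: first cell '.' (not opp) -> no flip
Dir SE: opp run (2,2) capped by B -> flip
All flips: (2,2)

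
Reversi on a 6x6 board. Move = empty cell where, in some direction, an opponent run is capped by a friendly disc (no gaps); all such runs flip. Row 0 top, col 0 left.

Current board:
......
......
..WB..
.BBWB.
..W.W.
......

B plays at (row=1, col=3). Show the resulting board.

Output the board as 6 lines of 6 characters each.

Answer: ......
...B..
..BB..
.BBWB.
..W.W.
......

Derivation:
Place B at (1,3); scan 8 dirs for brackets.
Dir NW: first cell '.' (not opp) -> no flip
Dir N: first cell '.' (not opp) -> no flip
Dir NE: first cell '.' (not opp) -> no flip
Dir W: first cell '.' (not opp) -> no flip
Dir E: first cell '.' (not opp) -> no flip
Dir SW: opp run (2,2) capped by B -> flip
Dir S: first cell 'B' (not opp) -> no flip
Dir SE: first cell '.' (not opp) -> no flip
All flips: (2,2)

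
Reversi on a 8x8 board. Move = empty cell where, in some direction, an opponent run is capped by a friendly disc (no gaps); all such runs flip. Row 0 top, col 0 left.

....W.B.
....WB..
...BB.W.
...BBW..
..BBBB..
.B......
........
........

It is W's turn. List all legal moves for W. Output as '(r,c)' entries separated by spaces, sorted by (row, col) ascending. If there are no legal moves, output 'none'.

(0,5): no bracket -> illegal
(0,7): no bracket -> illegal
(1,2): no bracket -> illegal
(1,3): flips 1 -> legal
(1,6): flips 1 -> legal
(1,7): no bracket -> illegal
(2,2): no bracket -> illegal
(2,5): no bracket -> illegal
(3,1): no bracket -> illegal
(3,2): flips 3 -> legal
(3,6): no bracket -> illegal
(4,0): no bracket -> illegal
(4,1): no bracket -> illegal
(4,6): no bracket -> illegal
(5,0): no bracket -> illegal
(5,2): no bracket -> illegal
(5,3): flips 1 -> legal
(5,4): flips 3 -> legal
(5,5): flips 1 -> legal
(5,6): no bracket -> illegal
(6,0): no bracket -> illegal
(6,1): no bracket -> illegal
(6,2): no bracket -> illegal

Answer: (1,3) (1,6) (3,2) (5,3) (5,4) (5,5)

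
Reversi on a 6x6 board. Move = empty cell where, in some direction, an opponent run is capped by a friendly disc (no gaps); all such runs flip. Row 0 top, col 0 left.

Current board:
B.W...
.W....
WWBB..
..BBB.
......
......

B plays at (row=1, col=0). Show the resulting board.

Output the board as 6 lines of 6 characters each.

Place B at (1,0); scan 8 dirs for brackets.
Dir NW: edge -> no flip
Dir N: first cell 'B' (not opp) -> no flip
Dir NE: first cell '.' (not opp) -> no flip
Dir W: edge -> no flip
Dir E: opp run (1,1), next='.' -> no flip
Dir SW: edge -> no flip
Dir S: opp run (2,0), next='.' -> no flip
Dir SE: opp run (2,1) capped by B -> flip
All flips: (2,1)

Answer: B.W...
BW....
WBBB..
..BBB.
......
......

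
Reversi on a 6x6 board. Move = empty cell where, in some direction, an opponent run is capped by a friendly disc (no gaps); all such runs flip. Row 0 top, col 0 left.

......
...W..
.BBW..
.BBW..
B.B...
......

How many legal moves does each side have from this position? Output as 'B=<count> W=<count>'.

-- B to move --
(0,2): no bracket -> illegal
(0,3): no bracket -> illegal
(0,4): flips 1 -> legal
(1,2): no bracket -> illegal
(1,4): flips 1 -> legal
(2,4): flips 2 -> legal
(3,4): flips 1 -> legal
(4,3): no bracket -> illegal
(4,4): flips 1 -> legal
B mobility = 5
-- W to move --
(1,0): no bracket -> illegal
(1,1): flips 1 -> legal
(1,2): no bracket -> illegal
(2,0): flips 2 -> legal
(3,0): flips 2 -> legal
(4,1): flips 1 -> legal
(4,3): no bracket -> illegal
(5,0): no bracket -> illegal
(5,1): flips 1 -> legal
(5,2): no bracket -> illegal
(5,3): no bracket -> illegal
W mobility = 5

Answer: B=5 W=5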